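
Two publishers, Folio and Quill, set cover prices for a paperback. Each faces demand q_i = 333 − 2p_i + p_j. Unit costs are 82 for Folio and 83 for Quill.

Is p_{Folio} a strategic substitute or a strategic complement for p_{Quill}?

Folio's profit: π = (p_{Folio} − 82)(333 − 2p_{Folio} + p_{Quill}).
∂π/∂p_{Folio} = 497 − 4p_{Folio} + p_{Quill} = 0 ⇒ p_{Folio} = 124.25 + 0.25p_{Quill}.
The best-response slope dp_{Folio}/dp_{Quill} = 0.25 > 0: the reaction function is upward-sloping, so the choices are strategic complements.

strategic complements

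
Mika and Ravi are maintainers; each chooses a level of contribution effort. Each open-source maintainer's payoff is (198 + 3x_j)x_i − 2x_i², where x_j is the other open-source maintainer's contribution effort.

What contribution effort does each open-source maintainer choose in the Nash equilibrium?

Mika's payoff is (198 + 3x_R)x_M − 2x_M².
∂π/∂x_M = 198 + 3x_R − 4x_M = 0, so x_M = 49.5 + 0.75x_R.
The game is symmetric, so in equilibrium x_R = x_M: the reaction function gives 0.25x_M = 49.5, hence x_M = 198.

198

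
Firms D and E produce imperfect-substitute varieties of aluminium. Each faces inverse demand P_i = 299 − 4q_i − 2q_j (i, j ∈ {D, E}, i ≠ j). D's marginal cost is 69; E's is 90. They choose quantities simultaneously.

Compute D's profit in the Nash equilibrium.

2246.76

Firm D's profit: π = q_D(299 − 4q_D − 2q_E) − 69q_D.
∂π/∂q_D = 230 − 8q_D − 2q_E = 0 ⇒ q_D = 28.75 − 0.25q_E.
Similarly q_E = 26.125 − 0.25q_D.
Solving the two reaction functions simultaneously: (1 − (−0.25)(−0.25))q_D = 28.75 − 0.25·26.125, so 0.9375q_D = 711/32 and q_D = 23.7.
Then q_E = 26.125 − 0.25·23.7 = 20.2.
P_D = 299 − 4·23.7 − 2·20.2 = 163.8.
Profit = (163.8 − 69)·23.7 = 2246.76.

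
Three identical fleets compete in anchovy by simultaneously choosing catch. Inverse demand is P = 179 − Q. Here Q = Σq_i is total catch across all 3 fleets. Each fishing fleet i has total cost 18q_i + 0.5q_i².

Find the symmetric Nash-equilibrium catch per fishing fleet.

32.2

A representative fishing fleet's profit is π_i = q_i(179 − Q) − 18q_i − 0.5q_i², with Q = q_i + Σ_{j≠i} q_j.
First-order condition: 161 − 3q_i − Σ_{j≠i} q_j = 0.
With identical fishing fleets, set every q_j = q: then 161 − 3q − 2q = 0, i.e. q = 161/5 = 32.2.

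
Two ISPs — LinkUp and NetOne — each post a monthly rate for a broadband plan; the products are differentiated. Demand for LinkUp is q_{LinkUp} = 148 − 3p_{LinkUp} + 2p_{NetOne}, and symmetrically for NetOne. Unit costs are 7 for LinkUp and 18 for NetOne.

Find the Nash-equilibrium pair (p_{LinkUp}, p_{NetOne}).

LinkUp's profit: π = (p_{LinkUp} − 7)(148 − 3p_{LinkUp} + 2p_{NetOne}).
∂π/∂p_{LinkUp} = 169 − 6p_{LinkUp} + 2p_{NetOne} = 0 ⇒ p_{LinkUp} = 169/6 + (1/3)p_{NetOne}.
Similarly p_{NetOne} = 101/3 + (1/3)p_{LinkUp}.
Solving the two reaction functions simultaneously: (1 − (1/3)(1/3))p_{LinkUp} = 169/6 + (1/3)·(101/3), so (8/9)p_{LinkUp} = 709/18 and p_{LinkUp} = 44.3125.
Then p_{NetOne} = 101/3 + (1/3)·44.3125 = 48.4375.

44.3125, 48.4375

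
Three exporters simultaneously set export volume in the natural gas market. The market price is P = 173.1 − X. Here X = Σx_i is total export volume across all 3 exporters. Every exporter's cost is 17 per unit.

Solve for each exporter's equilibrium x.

A representative exporter's profit is π_i = x_i(173.1 − X) − 17x_i, with X = x_i + Σ_{j≠i} x_j.
First-order condition: 156.1 − 2x_i − Σ_{j≠i} x_j = 0.
In a symmetric equilibrium every exporter chooses the same x, so Σ_{j≠i} x_j = 2x. The condition becomes 156.1 − 4x = 0, giving x = 156.1/4 = 39.025.

39.025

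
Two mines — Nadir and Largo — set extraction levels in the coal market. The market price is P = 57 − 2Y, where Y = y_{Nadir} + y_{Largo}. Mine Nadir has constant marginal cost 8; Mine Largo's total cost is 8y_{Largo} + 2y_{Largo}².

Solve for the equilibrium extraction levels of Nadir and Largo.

10.5, 3.5

Mine Nadir's profit: π = y_{Nadir}(57 − 2(y_{Nadir} + y_{Largo})) − 8y_{Nadir}.
∂π/∂y_{Nadir} = 49 − 4y_{Nadir} − 2y_{Largo} = 0, so y_{Nadir} = 12.25 − 0.5y_{Largo}.
For Largo: ∂π/∂y_{Largo} = 49 − 8y_{Largo} − 2y_{Nadir} = 0 ⇒ y_{Largo} = 6.125 − 0.25y_{Nadir}.
Substituting the second reaction function into the first: y_{Nadir} = 12.25 − 0.5(6.125 − 0.25y_{Nadir}), which gives 0.875y_{Nadir} = 9.1875 ⇒ y_{Nadir} = 10.5.
Then y_{Largo} = 6.125 − 0.25·10.5 = 3.5.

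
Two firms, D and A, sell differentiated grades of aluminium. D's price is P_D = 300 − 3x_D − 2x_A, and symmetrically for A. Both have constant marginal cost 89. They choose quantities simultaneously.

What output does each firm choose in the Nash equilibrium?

Firm D's profit: π = x_D(300 − 3x_D − 2x_A) − 89x_D.
∂π/∂x_D = 211 − 6x_D − 2x_A = 0 ⇒ x_D = 211/6 − (1/3)x_A.
Setting x_D = x_A in the reaction function: x_D = 211/6 − (1/3)x_D, so x_D = (211/6) / (4/3) = 26.375.

26.375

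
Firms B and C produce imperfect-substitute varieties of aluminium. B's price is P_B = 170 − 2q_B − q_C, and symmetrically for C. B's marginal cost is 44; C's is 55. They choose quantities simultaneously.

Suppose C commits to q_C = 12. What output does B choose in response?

Firm B's profit: π = q_B(170 − 2q_B − q_C) − 44q_B.
∂π/∂q_B = 126 − 4q_B − q_C = 0 ⇒ q_B = 31.5 − 0.25q_C.
At q_C = 12: q_B = 31.5 − 0.25·12 = 28.5.

28.5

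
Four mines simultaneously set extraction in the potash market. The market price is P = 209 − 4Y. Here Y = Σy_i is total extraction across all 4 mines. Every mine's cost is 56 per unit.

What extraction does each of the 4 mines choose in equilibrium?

7.65

A representative mine's profit is π_i = y_i(209 − 4Y) − 56y_i, with Y = y_i + Σ_{j≠i} y_j.
First-order condition: 153 − 8y_i − 4Σ_{j≠i} y_j = 0.
With identical mines, set every y_j = y: then 153 − 8y − 12y = 0, i.e. y = 153/20 = 7.65.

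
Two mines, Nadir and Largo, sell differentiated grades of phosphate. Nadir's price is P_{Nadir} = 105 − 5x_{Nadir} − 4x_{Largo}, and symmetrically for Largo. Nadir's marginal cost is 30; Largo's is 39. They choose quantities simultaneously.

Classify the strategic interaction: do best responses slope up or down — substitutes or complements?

Mine Nadir's profit: π = x_{Nadir}(105 − 5x_{Nadir} − 4x_{Largo}) − 30x_{Nadir}.
∂π/∂x_{Nadir} = 75 − 10x_{Nadir} − 4x_{Largo} = 0 ⇒ x_{Nadir} = 7.5 − 0.4x_{Largo}.
The best-response slope dx_{Nadir}/dx_{Largo} = −0.4 < 0: the reaction function is downward-sloping, so the choices are strategic substitutes.

strategic substitutes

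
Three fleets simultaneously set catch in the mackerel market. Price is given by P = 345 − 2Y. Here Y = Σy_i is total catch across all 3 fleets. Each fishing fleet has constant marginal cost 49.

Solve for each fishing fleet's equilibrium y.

37

A representative fishing fleet's profit is π_i = y_i(345 − 2Y) − 49y_i, with Y = y_i + Σ_{j≠i} y_j.
First-order condition: 296 − 4y_i − 2Σ_{j≠i} y_j = 0.
In a symmetric equilibrium every fishing fleet chooses the same y, so Σ_{j≠i} y_j = 2y. The condition becomes 296 − 8y = 0, giving y = 296/8 = 37.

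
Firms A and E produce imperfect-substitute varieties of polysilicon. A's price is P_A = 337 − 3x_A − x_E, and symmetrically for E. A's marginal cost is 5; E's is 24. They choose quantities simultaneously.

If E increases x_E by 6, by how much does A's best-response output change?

Firm A's profit: π = x_A(337 − 3x_A − x_E) − 5x_A.
∂π/∂x_A = 332 − 6x_A − x_E = 0 ⇒ x_A = 166/3 − (1/6)x_E.
The reaction-function slope is −1/6, so a 6-unit rise in x_E moves x_A by −1/6 × 6 = −1. A's best response falls — the actions are strategic substitutes.

-1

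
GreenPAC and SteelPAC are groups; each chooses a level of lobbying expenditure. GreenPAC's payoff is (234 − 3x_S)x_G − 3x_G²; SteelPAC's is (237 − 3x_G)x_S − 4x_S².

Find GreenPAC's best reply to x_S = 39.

19.5

Expanding GreenPAC's payoff: 234x_G − 3x_Sx_G − 3x_G².
∂π/∂x_G = 234 − 3x_S − 6x_G = 0, so x_G = 39 − 0.5x_S.
At x_S = 39: x_G = 39 − 0.5·39 = 19.5.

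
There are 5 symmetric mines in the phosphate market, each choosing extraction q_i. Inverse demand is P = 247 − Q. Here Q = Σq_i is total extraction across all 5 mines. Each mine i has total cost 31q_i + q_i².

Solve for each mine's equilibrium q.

27

A representative mine's profit is π_i = q_i(247 − Q) − 31q_i − q_i², with Q = q_i + Σ_{j≠i} q_j.
First-order condition: 216 − 4q_i − Σ_{j≠i} q_j = 0.
In a symmetric equilibrium every mine chooses the same q, so Σ_{j≠i} q_j = 4q. The condition becomes 216 − 8q = 0, giving q = 216/8 = 27.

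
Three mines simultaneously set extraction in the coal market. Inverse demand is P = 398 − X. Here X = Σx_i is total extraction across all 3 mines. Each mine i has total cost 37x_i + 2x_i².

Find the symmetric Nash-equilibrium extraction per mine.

45.125

A representative mine's profit is π_i = x_i(398 − X) − 37x_i − 2x_i², with X = x_i + Σ_{j≠i} x_j.
First-order condition: 361 − 6x_i − Σ_{j≠i} x_j = 0.
In a symmetric equilibrium every mine chooses the same x, so Σ_{j≠i} x_j = 2x. The condition becomes 361 − 8x = 0, giving x = 361/8 = 45.125.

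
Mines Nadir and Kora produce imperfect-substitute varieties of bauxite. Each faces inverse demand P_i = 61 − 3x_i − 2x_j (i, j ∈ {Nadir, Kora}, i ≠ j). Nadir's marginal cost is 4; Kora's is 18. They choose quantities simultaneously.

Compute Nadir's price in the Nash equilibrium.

Mine Nadir's profit: π = x_{Nadir}(61 − 3x_{Nadir} − 2x_{Kora}) − 4x_{Nadir}.
∂π/∂x_{Nadir} = 57 − 6x_{Nadir} − 2x_{Kora} = 0 ⇒ x_{Nadir} = 9.5 − (1/3)x_{Kora}.
Similarly x_{Kora} = 43/6 − (1/3)x_{Nadir}.
Solving the two reaction functions simultaneously: (1 − (−1/3)(−1/3))x_{Nadir} = 9.5 − (1/3)·(43/6), so (8/9)x_{Nadir} = 64/9 and x_{Nadir} = 8.
Then x_{Kora} = 43/6 − (1/3)·8 = 4.5.
P_{Nadir} = 61 − 3·8 − 2·4.5 = 28.

28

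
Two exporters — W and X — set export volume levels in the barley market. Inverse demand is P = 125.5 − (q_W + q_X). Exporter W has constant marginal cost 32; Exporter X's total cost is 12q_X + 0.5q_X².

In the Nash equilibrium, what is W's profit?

Exporter W's profit: π = q_W(125.5 − (q_W + q_X)) − 32q_W.
∂π/∂q_W = 93.5 − 2q_W − q_X = 0, so q_W = 46.75 − 0.5q_X.
For X: ∂π/∂q_X = 113.5 − 3q_X − q_W = 0 ⇒ q_X = 227/6 − (1/3)q_W.
Substituting the second reaction function into the first: q_W = 46.75 − 0.5(227/6 − (1/3)q_W), which gives (5/6)q_W = 167/6 ⇒ q_W = 33.4.
Then q_X = 227/6 − (1/3)·33.4 = 26.7.
Price P = 125.5 − 60.1 = 65.4.
W's profit: (65.4 − 32)·33.4 = 1115.56.

1115.56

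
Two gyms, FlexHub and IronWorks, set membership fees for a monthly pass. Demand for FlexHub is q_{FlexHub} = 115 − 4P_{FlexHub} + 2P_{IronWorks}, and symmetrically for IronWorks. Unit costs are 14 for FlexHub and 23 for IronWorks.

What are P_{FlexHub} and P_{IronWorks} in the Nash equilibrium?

29.7, 33.3

FlexHub's profit: π = (P_{FlexHub} − 14)(115 − 4P_{FlexHub} + 2P_{IronWorks}).
∂π/∂P_{FlexHub} = 171 − 8P_{FlexHub} + 2P_{IronWorks} = 0 ⇒ P_{FlexHub} = 21.375 + 0.25P_{IronWorks}.
Similarly P_{IronWorks} = 25.875 + 0.25P_{FlexHub}.
Plugging P_{IronWorks} into FlexHub's best response: P_{FlexHub} = 21.375 + 0.25(25.875 + 0.25P_{FlexHub}) ⇒ 0.9375P_{FlexHub} = 891/32, so P_{FlexHub} = 29.7.
Then P_{IronWorks} = 25.875 + 0.25·29.7 = 33.3.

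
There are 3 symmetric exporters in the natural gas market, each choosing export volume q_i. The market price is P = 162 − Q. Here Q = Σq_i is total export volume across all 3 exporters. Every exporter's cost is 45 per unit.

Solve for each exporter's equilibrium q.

A representative exporter's profit is π_i = q_i(162 − Q) − 45q_i, with Q = q_i + Σ_{j≠i} q_j.
First-order condition: 117 − 2q_i − Σ_{j≠i} q_j = 0.
Imposing symmetry (q_j = q for all j) turns Σ_{j≠i} q_j into 2q, so 117 = 4q and q = 29.25.

29.25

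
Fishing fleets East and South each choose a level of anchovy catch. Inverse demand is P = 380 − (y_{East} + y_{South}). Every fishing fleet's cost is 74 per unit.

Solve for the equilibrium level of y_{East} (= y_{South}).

Fishing fleet East's profit: π = y_{East}(380 − (y_{East} + y_{South})) − 74y_{East}.
∂π/∂y_{East} = 306 − 2y_{East} − y_{South} = 0, so y_{East} = 153 − 0.5y_{South}.
Setting y_{East} = y_{South} in the reaction function: y_{East} = 153 − 0.5y_{East}, so y_{East} = 153 / 1.5 = 102.

102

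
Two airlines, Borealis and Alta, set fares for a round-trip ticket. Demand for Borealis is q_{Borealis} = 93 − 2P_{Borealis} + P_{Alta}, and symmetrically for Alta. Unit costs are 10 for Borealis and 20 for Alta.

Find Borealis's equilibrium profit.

1682

Borealis's profit: π = (P_{Borealis} − 10)(93 − 2P_{Borealis} + P_{Alta}).
∂π/∂P_{Borealis} = 113 − 4P_{Borealis} + P_{Alta} = 0 ⇒ P_{Borealis} = 28.25 + 0.25P_{Alta}.
Similarly P_{Alta} = 33.25 + 0.25P_{Borealis}.
Plugging P_{Alta} into Borealis's best response: P_{Borealis} = 28.25 + 0.25(33.25 + 0.25P_{Borealis}) ⇒ 0.9375P_{Borealis} = 36.5625, so P_{Borealis} = 39.
Then P_{Alta} = 33.25 + 0.25·39 = 43.
q_{Borealis} = 93 − 2·39 + 43 = 58.
Profit = (39 − 10)·58 = 1682.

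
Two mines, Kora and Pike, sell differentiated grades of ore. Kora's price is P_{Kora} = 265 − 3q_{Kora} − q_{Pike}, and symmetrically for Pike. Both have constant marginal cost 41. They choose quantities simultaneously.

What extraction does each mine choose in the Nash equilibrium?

32

Mine Kora's profit: π = q_{Kora}(265 − 3q_{Kora} − q_{Pike}) − 41q_{Kora}.
∂π/∂q_{Kora} = 224 − 6q_{Kora} − q_{Pike} = 0 ⇒ q_{Kora} = 112/3 − (1/6)q_{Pike}.
Setting q_{Kora} = q_{Pike} in the reaction function: q_{Kora} = 112/3 − (1/6)q_{Kora}, so q_{Kora} = (112/3) / (7/6) = 32.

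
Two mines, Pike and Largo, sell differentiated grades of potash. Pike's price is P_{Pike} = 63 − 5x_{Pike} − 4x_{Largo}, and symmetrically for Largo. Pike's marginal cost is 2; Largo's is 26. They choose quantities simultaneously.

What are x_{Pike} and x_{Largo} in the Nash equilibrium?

5.5, 1.5

Mine Pike's profit: π = x_{Pike}(63 − 5x_{Pike} − 4x_{Largo}) − 2x_{Pike}.
∂π/∂x_{Pike} = 61 − 10x_{Pike} − 4x_{Largo} = 0 ⇒ x_{Pike} = 6.1 − 0.4x_{Largo}.
Similarly x_{Largo} = 3.7 − 0.4x_{Pike}.
Substituting the second reaction function into the first: x_{Pike} = 6.1 − 0.4(3.7 − 0.4x_{Pike}), which gives 0.84x_{Pike} = 4.62 ⇒ x_{Pike} = 5.5.
Then x_{Largo} = 3.7 − 0.4·5.5 = 1.5.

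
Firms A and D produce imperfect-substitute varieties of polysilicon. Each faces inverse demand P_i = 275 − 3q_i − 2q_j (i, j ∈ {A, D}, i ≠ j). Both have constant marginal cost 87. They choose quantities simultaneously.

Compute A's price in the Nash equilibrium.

157.5

Firm A's profit: π = q_A(275 − 3q_A − 2q_D) − 87q_A.
∂π/∂q_A = 188 − 6q_A − 2q_D = 0 ⇒ q_A = 94/3 − (1/3)q_D.
By symmetry q_D = q_A; substituting into the reaction function, (4/3)q_A = 94/3 and q_A = 23.5.
P_A = 275 − 3·23.5 − 2·23.5 = 157.5.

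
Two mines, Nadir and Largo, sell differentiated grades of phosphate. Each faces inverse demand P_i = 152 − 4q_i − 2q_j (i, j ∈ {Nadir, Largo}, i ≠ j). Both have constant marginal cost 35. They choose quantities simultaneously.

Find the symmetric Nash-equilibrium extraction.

Mine Nadir's profit: π = q_{Nadir}(152 − 4q_{Nadir} − 2q_{Largo}) − 35q_{Nadir}.
∂π/∂q_{Nadir} = 117 − 8q_{Nadir} − 2q_{Largo} = 0 ⇒ q_{Nadir} = 14.625 − 0.25q_{Largo}.
By symmetry q_{Largo} = q_{Nadir}; substituting into the reaction function, 1.25q_{Nadir} = 14.625 and q_{Nadir} = 11.7.

11.7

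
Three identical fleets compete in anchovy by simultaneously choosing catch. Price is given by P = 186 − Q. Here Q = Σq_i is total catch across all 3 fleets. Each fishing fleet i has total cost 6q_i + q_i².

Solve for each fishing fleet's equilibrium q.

30

A representative fishing fleet's profit is π_i = q_i(186 − Q) − 6q_i − q_i², with Q = q_i + Σ_{j≠i} q_j.
First-order condition: 180 − 4q_i − Σ_{j≠i} q_j = 0.
Imposing symmetry (q_j = q for all j) turns Σ_{j≠i} q_j into 2q, so 180 = 6q and q = 30.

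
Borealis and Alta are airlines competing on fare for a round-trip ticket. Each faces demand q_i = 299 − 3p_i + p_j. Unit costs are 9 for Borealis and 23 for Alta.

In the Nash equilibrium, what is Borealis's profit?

9884.28

Borealis's profit: π = (p_{Borealis} − 9)(299 − 3p_{Borealis} + p_{Alta}).
∂π/∂p_{Borealis} = 326 − 6p_{Borealis} + p_{Alta} = 0 ⇒ p_{Borealis} = 163/3 + (1/6)p_{Alta}.
Similarly p_{Alta} = 184/3 + (1/6)p_{Borealis}.
Solving the two reaction functions simultaneously: (1 − (1/6)(1/6))p_{Borealis} = 163/3 + (1/6)·(184/3), so (35/36)p_{Borealis} = 581/9 and p_{Borealis} = 66.4.
Then p_{Alta} = 184/3 + (1/6)·66.4 = 72.4.
q_{Borealis} = 299 − 3·66.4 + 72.4 = 172.2.
Profit = (66.4 − 9)·172.2 = 9884.28.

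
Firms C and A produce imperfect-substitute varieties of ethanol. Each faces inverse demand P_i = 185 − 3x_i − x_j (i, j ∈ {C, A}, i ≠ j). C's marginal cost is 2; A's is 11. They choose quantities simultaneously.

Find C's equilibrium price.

Firm C's profit: π = x_C(185 − 3x_C − x_A) − 2x_C.
∂π/∂x_C = 183 − 6x_C − x_A = 0 ⇒ x_C = 30.5 − (1/6)x_A.
Similarly x_A = 29 − (1/6)x_C.
Substituting the second reaction function into the first: x_C = 30.5 − (1/6)(29 − (1/6)x_C), which gives (35/36)x_C = 77/3 ⇒ x_C = 26.4.
Then x_A = 29 − (1/6)·26.4 = 24.6.
P_C = 185 − 3·26.4 − 24.6 = 81.2.

81.2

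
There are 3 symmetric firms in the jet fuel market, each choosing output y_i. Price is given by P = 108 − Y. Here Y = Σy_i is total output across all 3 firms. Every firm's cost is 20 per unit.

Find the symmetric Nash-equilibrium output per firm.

A representative firm's profit is π_i = y_i(108 − Y) − 20y_i, with Y = y_i + Σ_{j≠i} y_j.
First-order condition: 88 − 2y_i − Σ_{j≠i} y_j = 0.
With identical firms, set every y_j = y: then 88 − 2y − 2y = 0, i.e. y = 88/4 = 22.

22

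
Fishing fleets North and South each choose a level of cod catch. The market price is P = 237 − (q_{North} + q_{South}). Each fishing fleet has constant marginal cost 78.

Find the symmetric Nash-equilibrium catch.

Fishing fleet North's profit: π = q_{North}(237 − (q_{North} + q_{South})) − 78q_{North}.
∂π/∂q_{North} = 159 − 2q_{North} − q_{South} = 0, so q_{North} = 79.5 − 0.5q_{South}.
The game is symmetric, so in equilibrium q_{South} = q_{North}: the reaction function gives 1.5q_{North} = 79.5, hence q_{North} = 53.

53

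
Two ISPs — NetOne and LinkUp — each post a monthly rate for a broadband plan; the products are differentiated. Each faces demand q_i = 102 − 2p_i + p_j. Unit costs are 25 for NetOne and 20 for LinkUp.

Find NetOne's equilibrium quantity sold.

NetOne's profit: π = (p_{NetOne} − 25)(102 − 2p_{NetOne} + p_{LinkUp}).
∂π/∂p_{NetOne} = 152 − 4p_{NetOne} + p_{LinkUp} = 0 ⇒ p_{NetOne} = 38 + 0.25p_{LinkUp}.
Similarly p_{LinkUp} = 35.5 + 0.25p_{NetOne}.
Substituting the second reaction function into the first: p_{NetOne} = 38 + 0.25(35.5 + 0.25p_{NetOne}), which gives 0.9375p_{NetOne} = 46.875 ⇒ p_{NetOne} = 50.
Then p_{LinkUp} = 35.5 + 0.25·50 = 48.
q_{NetOne} = 102 − 2·50 + 48 = 50.

50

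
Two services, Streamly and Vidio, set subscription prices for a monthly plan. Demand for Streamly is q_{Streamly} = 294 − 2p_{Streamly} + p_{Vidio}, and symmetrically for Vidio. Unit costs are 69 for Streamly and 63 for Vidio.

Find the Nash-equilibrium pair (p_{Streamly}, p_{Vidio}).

143.2, 140.8

Streamly's profit: π = (p_{Streamly} − 69)(294 − 2p_{Streamly} + p_{Vidio}).
∂π/∂p_{Streamly} = 432 − 4p_{Streamly} + p_{Vidio} = 0 ⇒ p_{Streamly} = 108 + 0.25p_{Vidio}.
Similarly p_{Vidio} = 105 + 0.25p_{Streamly}.
Plugging p_{Vidio} into Streamly's best response: p_{Streamly} = 108 + 0.25(105 + 0.25p_{Streamly}) ⇒ 0.9375p_{Streamly} = 134.25, so p_{Streamly} = 143.2.
Then p_{Vidio} = 105 + 0.25·143.2 = 140.8.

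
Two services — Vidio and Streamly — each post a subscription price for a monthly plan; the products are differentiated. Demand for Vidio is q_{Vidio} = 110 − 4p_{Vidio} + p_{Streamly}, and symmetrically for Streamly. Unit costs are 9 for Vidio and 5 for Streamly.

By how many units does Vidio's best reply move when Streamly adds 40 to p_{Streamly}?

Vidio's profit: π = (p_{Vidio} − 9)(110 − 4p_{Vidio} + p_{Streamly}).
∂π/∂p_{Vidio} = 146 − 8p_{Vidio} + p_{Streamly} = 0 ⇒ p_{Vidio} = 18.25 + 0.125p_{Streamly}.
The reaction-function slope is 0.125, so a 40-unit rise in p_{Streamly} moves p_{Vidio} by 0.125 × 40 = 5. Vidio's best response rises — the actions are strategic complements.

5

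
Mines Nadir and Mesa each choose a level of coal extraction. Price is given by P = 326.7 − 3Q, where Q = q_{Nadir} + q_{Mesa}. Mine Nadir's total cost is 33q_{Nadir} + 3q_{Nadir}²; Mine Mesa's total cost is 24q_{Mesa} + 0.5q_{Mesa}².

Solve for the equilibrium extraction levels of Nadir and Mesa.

Mine Nadir's profit: π = q_{Nadir}(326.7 − 3(q_{Nadir} + q_{Mesa})) − 33q_{Nadir} − 3q_{Nadir}².
∂π/∂q_{Nadir} = 293.7 − 12q_{Nadir} − 3q_{Mesa} = 0, so q_{Nadir} = 24.475 − 0.25q_{Mesa}.
For Mesa: ∂π/∂q_{Mesa} = 302.7 − 7q_{Mesa} − 3q_{Nadir} = 0 ⇒ q_{Mesa} = 3027/70 − (3/7)q_{Nadir}.
Solving the two reaction functions simultaneously: (1 − (−0.25)(−3/7))q_{Nadir} = 24.475 − 0.25·(3027/70), so (25/28)q_{Nadir} = 1913/140 and q_{Nadir} = 15.304.
Then q_{Mesa} = 3027/70 − (3/7)·15.304 = 36.684.

15.304, 36.684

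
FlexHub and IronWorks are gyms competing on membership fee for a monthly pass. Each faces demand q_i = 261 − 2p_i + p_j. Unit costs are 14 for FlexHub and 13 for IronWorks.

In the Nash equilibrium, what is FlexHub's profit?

13513.68

FlexHub's profit: π = (p_{FlexHub} − 14)(261 − 2p_{FlexHub} + p_{IronWorks}).
∂π/∂p_{FlexHub} = 289 − 4p_{FlexHub} + p_{IronWorks} = 0 ⇒ p_{FlexHub} = 72.25 + 0.25p_{IronWorks}.
Similarly p_{IronWorks} = 71.75 + 0.25p_{FlexHub}.
Solving the two reaction functions simultaneously: (1 − (0.25)(0.25))p_{FlexHub} = 72.25 + 0.25·71.75, so 0.9375p_{FlexHub} = 90.1875 and p_{FlexHub} = 96.2.
Then p_{IronWorks} = 71.75 + 0.25·96.2 = 95.8.
q_{FlexHub} = 261 − 2·96.2 + 95.8 = 164.4.
Profit = (96.2 − 14)·164.4 = 13513.68.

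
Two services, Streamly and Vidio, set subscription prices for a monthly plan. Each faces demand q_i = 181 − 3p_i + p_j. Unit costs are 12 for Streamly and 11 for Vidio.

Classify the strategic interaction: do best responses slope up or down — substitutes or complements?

Streamly's profit: π = (p_{Streamly} − 12)(181 − 3p_{Streamly} + p_{Vidio}).
∂π/∂p_{Streamly} = 217 − 6p_{Streamly} + p_{Vidio} = 0 ⇒ p_{Streamly} = 217/6 + (1/6)p_{Vidio}.
The best-response slope dp_{Streamly}/dp_{Vidio} = 1/6 > 0: the reaction function is upward-sloping, so the choices are strategic complements.

strategic complements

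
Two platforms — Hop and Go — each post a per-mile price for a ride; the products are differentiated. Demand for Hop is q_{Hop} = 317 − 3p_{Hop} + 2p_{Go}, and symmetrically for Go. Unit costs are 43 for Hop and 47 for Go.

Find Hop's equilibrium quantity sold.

207.75

Hop's profit: π = (p_{Hop} − 43)(317 − 3p_{Hop} + 2p_{Go}).
∂π/∂p_{Hop} = 446 − 6p_{Hop} + 2p_{Go} = 0 ⇒ p_{Hop} = 223/3 + (1/3)p_{Go}.
Similarly p_{Go} = 229/3 + (1/3)p_{Hop}.
Solving the two reaction functions simultaneously: (1 − (1/3)(1/3))p_{Hop} = 223/3 + (1/3)·(229/3), so (8/9)p_{Hop} = 898/9 and p_{Hop} = 112.25.
Then p_{Go} = 229/3 + (1/3)·112.25 = 113.75.
q_{Hop} = 317 − 3·112.25 + 2·113.75 = 207.75.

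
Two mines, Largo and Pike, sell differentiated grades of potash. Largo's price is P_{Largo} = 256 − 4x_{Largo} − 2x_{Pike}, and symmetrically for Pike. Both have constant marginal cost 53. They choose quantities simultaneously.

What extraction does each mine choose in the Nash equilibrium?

20.3

Mine Largo's profit: π = x_{Largo}(256 − 4x_{Largo} − 2x_{Pike}) − 53x_{Largo}.
∂π/∂x_{Largo} = 203 − 8x_{Largo} − 2x_{Pike} = 0 ⇒ x_{Largo} = 25.375 − 0.25x_{Pike}.
Setting x_{Largo} = x_{Pike} in the reaction function: x_{Largo} = 25.375 − 0.25x_{Largo}, so x_{Largo} = 25.375 / 1.25 = 20.3.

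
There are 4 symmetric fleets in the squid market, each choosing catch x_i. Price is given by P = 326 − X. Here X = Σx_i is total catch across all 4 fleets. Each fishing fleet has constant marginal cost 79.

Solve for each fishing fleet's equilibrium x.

A representative fishing fleet's profit is π_i = x_i(326 − X) − 79x_i, with X = x_i + Σ_{j≠i} x_j.
First-order condition: 247 − 2x_i − Σ_{j≠i} x_j = 0.
With identical fishing fleets, set every x_j = x: then 247 − 2x − 3x = 0, i.e. x = 247/5 = 49.4.

49.4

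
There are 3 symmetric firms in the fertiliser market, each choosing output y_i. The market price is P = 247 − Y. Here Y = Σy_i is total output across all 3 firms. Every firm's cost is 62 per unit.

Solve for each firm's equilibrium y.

46.25

A representative firm's profit is π_i = y_i(247 − Y) − 62y_i, with Y = y_i + Σ_{j≠i} y_j.
First-order condition: 185 − 2y_i − Σ_{j≠i} y_j = 0.
With identical firms, set every y_j = y: then 185 − 2y − 2y = 0, i.e. y = 185/4 = 46.25.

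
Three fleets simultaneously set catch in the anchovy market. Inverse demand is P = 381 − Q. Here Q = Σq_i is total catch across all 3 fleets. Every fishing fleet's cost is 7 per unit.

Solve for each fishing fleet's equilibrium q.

93.5

A representative fishing fleet's profit is π_i = q_i(381 − Q) − 7q_i, with Q = q_i + Σ_{j≠i} q_j.
First-order condition: 374 − 2q_i − Σ_{j≠i} q_j = 0.
Imposing symmetry (q_j = q for all j) turns Σ_{j≠i} q_j into 2q, so 374 = 4q and q = 93.5.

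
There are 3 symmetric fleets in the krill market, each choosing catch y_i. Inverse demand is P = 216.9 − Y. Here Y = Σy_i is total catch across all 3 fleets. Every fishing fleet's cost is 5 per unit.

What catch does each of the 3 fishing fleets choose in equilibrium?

A representative fishing fleet's profit is π_i = y_i(216.9 − Y) − 5y_i, with Y = y_i + Σ_{j≠i} y_j.
First-order condition: 211.9 − 2y_i − Σ_{j≠i} y_j = 0.
Imposing symmetry (y_j = y for all j) turns Σ_{j≠i} y_j into 2y, so 211.9 = 4y and y = 52.975.

52.975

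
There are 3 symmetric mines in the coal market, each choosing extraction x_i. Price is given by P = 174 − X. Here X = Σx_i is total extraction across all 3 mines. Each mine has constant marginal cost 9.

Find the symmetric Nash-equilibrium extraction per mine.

41.25

A representative mine's profit is π_i = x_i(174 − X) − 9x_i, with X = x_i + Σ_{j≠i} x_j.
First-order condition: 165 − 2x_i − Σ_{j≠i} x_j = 0.
In a symmetric equilibrium every mine chooses the same x, so Σ_{j≠i} x_j = 2x. The condition becomes 165 − 4x = 0, giving x = 165/4 = 41.25.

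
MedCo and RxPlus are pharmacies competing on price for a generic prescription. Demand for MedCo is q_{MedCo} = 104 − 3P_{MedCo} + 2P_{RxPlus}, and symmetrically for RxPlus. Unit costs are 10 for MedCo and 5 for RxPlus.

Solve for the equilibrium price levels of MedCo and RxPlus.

MedCo's profit: π = (P_{MedCo} − 10)(104 − 3P_{MedCo} + 2P_{RxPlus}).
∂π/∂P_{MedCo} = 134 − 6P_{MedCo} + 2P_{RxPlus} = 0 ⇒ P_{MedCo} = 67/3 + (1/3)P_{RxPlus}.
Similarly P_{RxPlus} = 119/6 + (1/3)P_{MedCo}.
Plugging P_{RxPlus} into MedCo's best response: P_{MedCo} = 67/3 + (1/3)(119/6 + (1/3)P_{MedCo}) ⇒ (8/9)P_{MedCo} = 521/18, so P_{MedCo} = 32.5625.
Then P_{RxPlus} = 119/6 + (1/3)·32.5625 = 30.6875.

32.5625, 30.6875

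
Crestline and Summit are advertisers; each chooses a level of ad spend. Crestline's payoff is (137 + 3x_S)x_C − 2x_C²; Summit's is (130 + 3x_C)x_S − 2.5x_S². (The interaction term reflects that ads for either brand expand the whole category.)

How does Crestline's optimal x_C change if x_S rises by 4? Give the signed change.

3

Expanding Crestline's payoff: 137x_C + 3x_Sx_C − 2x_C².
∂π/∂x_C = 137 + 3x_S − 4x_C = 0, so x_C = 34.25 + 0.75x_S.
The reaction-function slope is 0.75, so a 4-unit rise in x_S moves x_C by 0.75 × 4 = 3. Crestline's best response rises — the actions are strategic complements.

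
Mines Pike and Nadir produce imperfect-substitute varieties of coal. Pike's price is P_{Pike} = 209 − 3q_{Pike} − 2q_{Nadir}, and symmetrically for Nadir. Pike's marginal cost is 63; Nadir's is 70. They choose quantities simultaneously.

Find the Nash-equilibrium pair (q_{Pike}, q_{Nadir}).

Mine Pike's profit: π = q_{Pike}(209 − 3q_{Pike} − 2q_{Nadir}) − 63q_{Pike}.
∂π/∂q_{Pike} = 146 − 6q_{Pike} − 2q_{Nadir} = 0 ⇒ q_{Pike} = 73/3 − (1/3)q_{Nadir}.
Similarly q_{Nadir} = 139/6 − (1/3)q_{Pike}.
Substituting the second reaction function into the first: q_{Pike} = 73/3 − (1/3)(139/6 − (1/3)q_{Pike}), which gives (8/9)q_{Pike} = 299/18 ⇒ q_{Pike} = 18.6875.
Then q_{Nadir} = 139/6 − (1/3)·18.6875 = 16.9375.

18.6875, 16.9375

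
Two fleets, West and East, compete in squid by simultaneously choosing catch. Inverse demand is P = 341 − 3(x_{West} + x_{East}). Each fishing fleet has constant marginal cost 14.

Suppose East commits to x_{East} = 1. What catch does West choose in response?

Fishing fleet West's profit: π = x_{West}(341 − 3(x_{West} + x_{East})) − 14x_{West}.
∂π/∂x_{West} = 327 − 6x_{West} − 3x_{East} = 0, so x_{West} = 54.5 − 0.5x_{East}.
At x_{East} = 1: x_{West} = 54.5 − 0.5·1 = 54.

54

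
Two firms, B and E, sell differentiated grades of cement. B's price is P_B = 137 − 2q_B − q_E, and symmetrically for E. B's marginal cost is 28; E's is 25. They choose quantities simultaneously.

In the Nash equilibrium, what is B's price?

71.2

Firm B's profit: π = q_B(137 − 2q_B − q_E) − 28q_B.
∂π/∂q_B = 109 − 4q_B − q_E = 0 ⇒ q_B = 27.25 − 0.25q_E.
Similarly q_E = 28 − 0.25q_B.
Substituting the second reaction function into the first: q_B = 27.25 − 0.25(28 − 0.25q_B), which gives 0.9375q_B = 20.25 ⇒ q_B = 21.6.
Then q_E = 28 − 0.25·21.6 = 22.6.
P_B = 137 − 2·21.6 − 22.6 = 71.2.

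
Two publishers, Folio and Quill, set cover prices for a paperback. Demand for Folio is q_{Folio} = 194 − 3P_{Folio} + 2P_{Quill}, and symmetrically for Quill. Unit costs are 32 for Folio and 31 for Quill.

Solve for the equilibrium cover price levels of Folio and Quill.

Folio's profit: π = (P_{Folio} − 32)(194 − 3P_{Folio} + 2P_{Quill}).
∂π/∂P_{Folio} = 290 − 6P_{Folio} + 2P_{Quill} = 0 ⇒ P_{Folio} = 145/3 + (1/3)P_{Quill}.
Similarly P_{Quill} = 287/6 + (1/3)P_{Folio}.
Substituting the second reaction function into the first: P_{Folio} = 145/3 + (1/3)(287/6 + (1/3)P_{Folio}), which gives (8/9)P_{Folio} = 1157/18 ⇒ P_{Folio} = 72.3125.
Then P_{Quill} = 287/6 + (1/3)·72.3125 = 71.9375.

72.3125, 71.9375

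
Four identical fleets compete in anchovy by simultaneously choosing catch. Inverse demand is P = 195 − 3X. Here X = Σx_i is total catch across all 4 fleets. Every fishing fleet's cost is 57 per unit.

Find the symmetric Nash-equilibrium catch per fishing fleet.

A representative fishing fleet's profit is π_i = x_i(195 − 3X) − 57x_i, with X = x_i + Σ_{j≠i} x_j.
First-order condition: 138 − 6x_i − 3Σ_{j≠i} x_j = 0.
Imposing symmetry (x_j = x for all j) turns Σ_{j≠i} x_j into 3x, so 138 = 15x and x = 9.2.

9.2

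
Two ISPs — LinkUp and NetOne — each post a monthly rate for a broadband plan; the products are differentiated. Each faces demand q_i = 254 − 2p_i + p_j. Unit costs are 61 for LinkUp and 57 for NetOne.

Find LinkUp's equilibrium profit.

LinkUp's profit: π = (p_{LinkUp} − 61)(254 − 2p_{LinkUp} + p_{NetOne}).
∂π/∂p_{LinkUp} = 376 − 4p_{LinkUp} + p_{NetOne} = 0 ⇒ p_{LinkUp} = 94 + 0.25p_{NetOne}.
Similarly p_{NetOne} = 92 + 0.25p_{LinkUp}.
Solving the two reaction functions simultaneously: (1 − (0.25)(0.25))p_{LinkUp} = 94 + 0.25·92, so 0.9375p_{LinkUp} = 117 and p_{LinkUp} = 124.8.
Then p_{NetOne} = 92 + 0.25·124.8 = 123.2.
q_{LinkUp} = 254 − 2·124.8 + 123.2 = 127.6.
Profit = (124.8 − 61)·127.6 = 8140.88.

8140.88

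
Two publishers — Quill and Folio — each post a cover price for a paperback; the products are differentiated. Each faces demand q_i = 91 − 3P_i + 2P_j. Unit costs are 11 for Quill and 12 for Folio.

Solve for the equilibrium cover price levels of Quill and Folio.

Quill's profit: π = (P_{Quill} − 11)(91 − 3P_{Quill} + 2P_{Folio}).
∂π/∂P_{Quill} = 124 − 6P_{Quill} + 2P_{Folio} = 0 ⇒ P_{Quill} = 62/3 + (1/3)P_{Folio}.
Similarly P_{Folio} = 127/6 + (1/3)P_{Quill}.
Solving the two reaction functions simultaneously: (1 − (1/3)(1/3))P_{Quill} = 62/3 + (1/3)·(127/6), so (8/9)P_{Quill} = 499/18 and P_{Quill} = 31.1875.
Then P_{Folio} = 127/6 + (1/3)·31.1875 = 31.5625.

31.1875, 31.5625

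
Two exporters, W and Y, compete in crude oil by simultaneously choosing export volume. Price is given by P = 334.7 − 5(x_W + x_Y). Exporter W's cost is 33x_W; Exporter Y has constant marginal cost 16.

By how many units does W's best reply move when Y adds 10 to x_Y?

-5

Exporter W's profit: π = x_W(334.7 − 5(x_W + x_Y)) − 33x_W.
∂π/∂x_W = 301.7 − 10x_W − 5x_Y = 0, so x_W = 30.17 − 0.5x_Y.
The reaction-function slope is −0.5, so a 10-unit rise in x_Y moves x_W by −0.5 × 10 = −5. W's best response falls — the actions are strategic substitutes.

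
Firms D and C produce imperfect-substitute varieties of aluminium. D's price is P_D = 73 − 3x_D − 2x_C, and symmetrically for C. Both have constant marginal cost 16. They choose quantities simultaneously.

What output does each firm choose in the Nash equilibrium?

7.125

Firm D's profit: π = x_D(73 − 3x_D − 2x_C) − 16x_D.
∂π/∂x_D = 57 − 6x_D − 2x_C = 0 ⇒ x_D = 9.5 − (1/3)x_C.
The game is symmetric, so in equilibrium x_C = x_D: the reaction function gives (4/3)x_D = 9.5, hence x_D = 7.125.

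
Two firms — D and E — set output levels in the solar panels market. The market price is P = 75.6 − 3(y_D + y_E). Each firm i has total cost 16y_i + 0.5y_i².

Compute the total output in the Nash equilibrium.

Firm D's profit: π = y_D(75.6 − 3(y_D + y_E)) − 16y_D − 0.5y_D².
∂π/∂y_D = 59.6 − 7y_D − 3y_E = 0, so y_D = 298/35 − (3/7)y_E.
By symmetry y_E = y_D; substituting into the reaction function, (10/7)y_D = 298/35 and y_D = 5.96.
Total output: 5.96 + 5.96 = 11.92.

11.92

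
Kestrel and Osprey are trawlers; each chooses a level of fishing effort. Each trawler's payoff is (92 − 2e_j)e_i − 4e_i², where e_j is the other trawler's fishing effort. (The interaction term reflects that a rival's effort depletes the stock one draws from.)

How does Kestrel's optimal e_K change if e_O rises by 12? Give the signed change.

Kestrel's payoff is (92 − 2e_O)e_K − 4e_K².
∂π/∂e_K = 92 − 2e_O − 8e_K = 0, so e_K = 11.5 − 0.25e_O.
The reaction-function slope is −0.25, so a 12-unit rise in e_O moves e_K by −0.25 × 12 = −3. Kestrel's best response falls — the actions are strategic substitutes.

-3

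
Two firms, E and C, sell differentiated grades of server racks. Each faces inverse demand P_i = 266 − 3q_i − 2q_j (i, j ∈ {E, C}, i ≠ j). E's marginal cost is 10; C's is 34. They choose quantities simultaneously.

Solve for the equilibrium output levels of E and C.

33.5, 27.5

Firm E's profit: π = q_E(266 − 3q_E − 2q_C) − 10q_E.
∂π/∂q_E = 256 − 6q_E − 2q_C = 0 ⇒ q_E = 128/3 − (1/3)q_C.
Similarly q_C = 116/3 − (1/3)q_E.
Solving the two reaction functions simultaneously: (1 − (−1/3)(−1/3))q_E = 128/3 − (1/3)·(116/3), so (8/9)q_E = 268/9 and q_E = 33.5.
Then q_C = 116/3 − (1/3)·33.5 = 27.5.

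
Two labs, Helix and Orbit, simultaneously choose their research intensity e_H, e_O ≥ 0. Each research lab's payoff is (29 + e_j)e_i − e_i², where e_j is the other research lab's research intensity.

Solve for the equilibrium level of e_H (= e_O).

Helix's payoff is (29 + e_O)e_H − e_H².
∂π/∂e_H = 29 + e_O − 2e_H = 0, so e_H = 14.5 + 0.5e_O.
The game is symmetric, so in equilibrium e_O = e_H: the reaction function gives 0.5e_H = 14.5, hence e_H = 29.

29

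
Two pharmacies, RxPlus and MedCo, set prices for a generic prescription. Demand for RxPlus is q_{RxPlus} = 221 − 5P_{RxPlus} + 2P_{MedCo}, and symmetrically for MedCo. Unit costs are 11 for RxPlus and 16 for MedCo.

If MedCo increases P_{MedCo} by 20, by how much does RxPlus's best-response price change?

RxPlus's profit: π = (P_{RxPlus} − 11)(221 − 5P_{RxPlus} + 2P_{MedCo}).
∂π/∂P_{RxPlus} = 276 − 10P_{RxPlus} + 2P_{MedCo} = 0 ⇒ P_{RxPlus} = 27.6 + 0.2P_{MedCo}.
The reaction-function slope is 0.2, so a 20-unit rise in P_{MedCo} moves P_{RxPlus} by 0.2 × 20 = 4. RxPlus's best response rises — the actions are strategic complements.

4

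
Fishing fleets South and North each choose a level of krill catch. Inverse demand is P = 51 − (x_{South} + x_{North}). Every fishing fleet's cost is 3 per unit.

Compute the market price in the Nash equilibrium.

19

Fishing fleet South's profit: π = x_{South}(51 − (x_{South} + x_{North})) − 3x_{South}.
∂π/∂x_{South} = 48 − 2x_{South} − x_{North} = 0, so x_{South} = 24 − 0.5x_{North}.
By symmetry x_{North} = x_{South}; substituting into the reaction function, 1.5x_{South} = 24 and x_{South} = 16.
Equilibrium price: P = 51 − 32 = 19.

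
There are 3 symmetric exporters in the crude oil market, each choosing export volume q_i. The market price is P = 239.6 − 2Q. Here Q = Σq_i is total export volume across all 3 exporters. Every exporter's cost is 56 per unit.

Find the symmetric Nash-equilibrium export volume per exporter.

22.95

A representative exporter's profit is π_i = q_i(239.6 − 2Q) − 56q_i, with Q = q_i + Σ_{j≠i} q_j.
First-order condition: 183.6 − 4q_i − 2Σ_{j≠i} q_j = 0.
In a symmetric equilibrium every exporter chooses the same q, so Σ_{j≠i} q_j = 2q. The condition becomes 183.6 − 8q = 0, giving q = 183.6/8 = 22.95.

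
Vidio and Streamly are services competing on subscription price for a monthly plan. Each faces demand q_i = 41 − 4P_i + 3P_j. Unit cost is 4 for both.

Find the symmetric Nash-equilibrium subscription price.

Vidio's profit: π = (P_{Vidio} − 4)(41 − 4P_{Vidio} + 3P_{Streamly}).
∂π/∂P_{Vidio} = 57 − 8P_{Vidio} + 3P_{Streamly} = 0 ⇒ P_{Vidio} = 7.125 + 0.375P_{Streamly}.
Setting P_{Vidio} = P_{Streamly} in the reaction function: P_{Vidio} = 7.125 + 0.375P_{Vidio}, so P_{Vidio} = 7.125 / 0.625 = 11.4.

11.4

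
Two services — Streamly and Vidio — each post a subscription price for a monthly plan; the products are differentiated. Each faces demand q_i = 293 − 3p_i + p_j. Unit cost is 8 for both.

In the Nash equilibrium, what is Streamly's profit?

9207.48

Streamly's profit: π = (p_{Streamly} − 8)(293 − 3p_{Streamly} + p_{Vidio}).
∂π/∂p_{Streamly} = 317 − 6p_{Streamly} + p_{Vidio} = 0 ⇒ p_{Streamly} = 317/6 + (1/6)p_{Vidio}.
The game is symmetric, so in equilibrium p_{Vidio} = p_{Streamly}: the reaction function gives (5/6)p_{Streamly} = 317/6, hence p_{Streamly} = 63.4.
q_{Streamly} = 293 − 3·63.4 + 63.4 = 166.2.
Profit = (63.4 − 8)·166.2 = 9207.48.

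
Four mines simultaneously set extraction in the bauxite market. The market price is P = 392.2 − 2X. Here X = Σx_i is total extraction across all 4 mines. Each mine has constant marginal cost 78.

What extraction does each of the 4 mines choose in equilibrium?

A representative mine's profit is π_i = x_i(392.2 − 2X) − 78x_i, with X = x_i + Σ_{j≠i} x_j.
First-order condition: 314.2 − 4x_i − 2Σ_{j≠i} x_j = 0.
Imposing symmetry (x_j = x for all j) turns Σ_{j≠i} x_j into 3x, so 314.2 = 10x and x = 31.42.

31.42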